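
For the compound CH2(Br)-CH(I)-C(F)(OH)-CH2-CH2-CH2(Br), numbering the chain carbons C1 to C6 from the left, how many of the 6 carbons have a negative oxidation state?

Assign +1 per bond to O/N/halogen, −1 per bond to H or an electropositive element, and 0 per bond to carbon. Tallying each carbon:
C1: 1C, 2H, 1Br → 0 − 2 + 1 = -1
C2: 2C, 1H, 1I → 0 − 1 + 1 = 0
C3: 2C, 1O, 1F → 0 + 1 + 1 = +2
C4: 2C, 2H → 0 − 2 = -2
C5: 2C, 2H → 0 − 2 = -2
C6: 1C, 2H, 1Br → 0 − 2 + 1 = -1
4 carbons (C1, C4, C5, C6) meet the condition.

4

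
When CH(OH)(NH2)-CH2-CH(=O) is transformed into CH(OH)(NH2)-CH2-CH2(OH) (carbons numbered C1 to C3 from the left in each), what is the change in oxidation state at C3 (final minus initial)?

Before: C3 has 1 bond to C, 1 bond to H, 2 bonds to O → oxidation state +1.
After: C3 has 1 bond to C, 2 bonds to H, 1 bond to O → oxidation state -1.
Δ = -1 − (+1) = -2, so this is a reduction at C3.

-2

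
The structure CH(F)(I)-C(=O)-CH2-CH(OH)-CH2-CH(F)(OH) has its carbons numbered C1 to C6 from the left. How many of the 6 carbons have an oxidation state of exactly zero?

Assign +1 per bond to O/N/halogen, −1 per bond to H or an electropositive element, and 0 per bond to carbon. Tallying each carbon:
C1: 1C, 1H, 1F, 1I → 0 − 1 + 1 + 1 = +1
C2: 2C, 2O → 0 + 2 = +2
C3: 2C, 2H → 0 − 2 = -2
C4: 2C, 1H, 1O → 0 − 1 + 1 = 0
C5: 2C, 2H → 0 − 2 = -2
C6: 1C, 1H, 1O, 1F → 0 − 1 + 1 + 1 = +1
1 carbon (C4) meets the condition.

1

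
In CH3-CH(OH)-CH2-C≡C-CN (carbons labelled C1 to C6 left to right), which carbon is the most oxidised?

Tallying each carbon's bonds:
C1: 1C, 3H → 0 − 3 = -3
C2: 2C, 1H, 1O → 0 − 1 + 1 = 0
C3: 2C, 2H → 0 − 2 = -2
C4: 4C → 0 = 0
C5: 4C → 0 = 0
C6: 1C, 3N → 0 + 3 = +3
The most oxidised carbon is C6 at +3.

C6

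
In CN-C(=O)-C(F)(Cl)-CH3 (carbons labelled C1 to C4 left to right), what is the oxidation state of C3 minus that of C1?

-1

C3: 2C, 1F, 1Cl → 0 + 1 + 1 = +2
C1: 1C, 3N → 0 + 3 = +3
Difference: +2 − (+3) = -1.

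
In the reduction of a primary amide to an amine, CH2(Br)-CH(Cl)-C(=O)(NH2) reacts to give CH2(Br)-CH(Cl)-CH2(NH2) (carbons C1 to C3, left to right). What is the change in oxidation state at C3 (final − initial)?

-4

Before: C3 has 1 bond to C, 2 bonds to O, 1 bond to N → oxidation state +3.
After: C3 has 1 bond to C, 2 bonds to H, 1 bond to N → oxidation state -1.
Δ = -1 − (+3) = -4, so this is a reduction at C3.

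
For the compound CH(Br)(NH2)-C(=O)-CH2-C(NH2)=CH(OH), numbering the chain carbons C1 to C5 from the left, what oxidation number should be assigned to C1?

C1 has one bond to C (0), one bond to H (-1), one bond to Br (+1), one bond to N (+1).
Oxidation state = 0 − 1 + 1 + 1 = +1.

+1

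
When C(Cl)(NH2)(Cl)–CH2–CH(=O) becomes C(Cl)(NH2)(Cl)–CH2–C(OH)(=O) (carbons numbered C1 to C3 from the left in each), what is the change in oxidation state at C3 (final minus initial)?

+2

Before: C3 has 1 bond to C, 1 bond to H, 2 bonds to O → oxidation state +1.
After: C3 has 1 bond to C, 3 bonds to O → oxidation state +3.
Δ = +3 − (+1) = +2, so this is an oxidation at C3.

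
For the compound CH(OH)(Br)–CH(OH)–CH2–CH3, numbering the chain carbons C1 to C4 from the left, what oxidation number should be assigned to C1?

C1 has one bond to C (0), one bond to O (+1), one bond to H (-1), one bond to Br (+1).
Oxidation state = 0 + 1 − 1 + 1 = +1.

+1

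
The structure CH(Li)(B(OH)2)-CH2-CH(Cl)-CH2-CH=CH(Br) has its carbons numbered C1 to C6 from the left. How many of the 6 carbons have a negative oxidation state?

Each bond to a more electronegative atom (O, N, halogen) counts +1, each bond to a less electronegative atom (H, metal, B, Si) counts −1, and each C–C bond counts 0. Tallying each carbon:
C1: 1C, 1H, 1Li, 1B → 0 − 1 − 1 − 1 = -3
C2: 2C, 2H → 0 − 2 = -2
C3: 2C, 1H, 1Cl → 0 − 1 + 1 = 0
C4: 2C, 2H → 0 − 2 = -2
C5: 3C, 1H → 0 − 1 = -1
C6: 2C, 1H, 1Br → 0 − 1 + 1 = 0
4 carbons (C1, C2, C4, C5) meet the condition.

4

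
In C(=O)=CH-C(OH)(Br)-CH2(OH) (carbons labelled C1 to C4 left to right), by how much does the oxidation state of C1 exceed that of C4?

C1: 2C, 2O → 0 + 2 = +2
C4: 1C, 2H, 1O → 0 − 2 + 1 = -1
Difference: +2 − (-1) = +3.

+3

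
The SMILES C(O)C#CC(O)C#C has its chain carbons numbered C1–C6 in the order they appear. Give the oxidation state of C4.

Each bond to a more electronegative atom (O, N, halogen) counts +1, each bond to a less electronegative atom (H, metal, B, Si) counts −1, and each C–C bond counts 0.
C4 has one bond to C (0), one bond to C (0), one bond to H (-1), one bond to O (+1).
Oxidation state = 0 + 0 − 1 + 1 = 0.

0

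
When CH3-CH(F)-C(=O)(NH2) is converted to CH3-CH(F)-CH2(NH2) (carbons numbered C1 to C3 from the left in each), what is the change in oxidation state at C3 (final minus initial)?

-4

Before: C3 has 1 bond to C, 2 bonds to O, 1 bond to N → oxidation state +3.
After: C3 has 1 bond to C, 2 bonds to H, 1 bond to N → oxidation state -1.
Δ = -1 − (+3) = -4, so this is a reduction at C3.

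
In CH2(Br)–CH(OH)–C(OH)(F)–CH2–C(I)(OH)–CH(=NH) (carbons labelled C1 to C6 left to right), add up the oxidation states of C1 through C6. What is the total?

+2

Assign +1 per bond to O/N/halogen, −1 per bond to H or an electropositive element, and 0 per bond to carbon. Tallying each carbon:
C1: 1C, 2H, 1Br → 0 − 2 + 1 = -1
C2: 2C, 1H, 1O → 0 − 1 + 1 = 0
C3: 2C, 1O, 1F → 0 + 1 + 1 = +2
C4: 2C, 2H → 0 − 2 = -2
C5: 2C, 1O, 1I → 0 + 1 + 1 = +2
C6: 1C, 1H, 2N → 0 − 1 + 2 = +1
Sum = -1 + 0 + 2 − 2 + 2 + 1 = +2.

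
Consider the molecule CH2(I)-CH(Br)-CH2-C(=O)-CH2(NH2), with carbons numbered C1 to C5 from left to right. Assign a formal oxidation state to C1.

-1

Bonds to more-electronegative neighbours contribute +1 each, bonds to H or metals contribute −1 each, and C–C bonds contribute 0.
C1 has one bond to C (0), one bond to H (-1), one bond to H (-1), one bond to I (+1).
Oxidation state = 0 − 1 − 1 + 1 = -1.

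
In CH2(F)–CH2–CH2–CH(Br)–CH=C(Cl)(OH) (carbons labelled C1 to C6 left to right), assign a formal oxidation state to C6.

+2

Bonds to more-electronegative neighbours contribute +1 each, bonds to H or metals contribute −1 each, and C–C bonds contribute 0.
C6 has a double bond to C (2×0 = 0), one bond to Cl (+1), one bond to O (+1).
Oxidation state = 0 + 1 + 1 = +2.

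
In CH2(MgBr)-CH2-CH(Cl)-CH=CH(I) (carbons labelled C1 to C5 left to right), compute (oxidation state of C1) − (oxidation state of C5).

C1: 1C, 2H, 1Mg → 0 − 2 − 1 = -3
C5: 2C, 1H, 1I → 0 − 1 + 1 = 0
Difference: -3 − (0) = -3.

-3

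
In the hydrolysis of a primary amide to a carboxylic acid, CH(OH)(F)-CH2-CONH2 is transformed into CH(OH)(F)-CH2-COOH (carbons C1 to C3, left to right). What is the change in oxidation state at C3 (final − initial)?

Before: C3 has 1 bond to C, 2 bonds to O, 1 bond to N → oxidation state +3.
After: C3 has 1 bond to C, 3 bonds to O → oxidation state +3.
Δ = +3 − (+3) = 0, so no net redox change at C3.

0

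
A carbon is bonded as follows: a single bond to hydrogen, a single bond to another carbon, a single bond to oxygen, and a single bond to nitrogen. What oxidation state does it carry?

+1

Bonds to more-electronegative neighbours contribute +1 each, bonds to H or metals contribute −1 each, and C–C bonds contribute 0.
The carbon has one bond to C (0), one bond to N (+1), one bond to H (-1), one bond to O (+1).
Oxidation state = 0 + 1 − 1 + 1 = +1.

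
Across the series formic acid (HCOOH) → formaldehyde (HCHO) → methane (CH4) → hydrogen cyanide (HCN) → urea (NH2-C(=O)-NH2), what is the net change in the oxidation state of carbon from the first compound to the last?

+2

Carbon oxidation states along the series — formic acid: +2, formaldehyde: 0, methane: -4, hydrogen cyanide: +2, urea: +4.
Net change = +4 − (+2) = +2.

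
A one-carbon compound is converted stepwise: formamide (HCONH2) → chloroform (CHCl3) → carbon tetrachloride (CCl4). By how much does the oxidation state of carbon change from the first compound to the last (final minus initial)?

Carbon oxidation states along the series — formamide: +2, chloroform: +2, carbon tetrachloride: +4.
Net change = +4 − (+2) = +2.

+2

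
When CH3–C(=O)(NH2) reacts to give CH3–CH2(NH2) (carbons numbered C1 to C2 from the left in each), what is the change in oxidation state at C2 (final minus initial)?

-4

Before: C2 has 1 bond to C, 2 bonds to O, 1 bond to N → oxidation state +3.
After: C2 has 1 bond to C, 2 bonds to H, 1 bond to N → oxidation state -1.
Δ = -1 − (+3) = -4, so this is a reduction at C2.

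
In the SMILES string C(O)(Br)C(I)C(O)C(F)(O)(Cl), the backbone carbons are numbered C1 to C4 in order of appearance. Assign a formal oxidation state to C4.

Count +1 for every bond to an atom more electronegative than carbon and −1 for every bond to one less electronegative; C–C bonds are 0.
C4 has one bond to C (0), one bond to F (+1), one bond to O (+1), one bond to Cl (+1).
Oxidation state = 0 + 1 + 1 + 1 = +3.

+3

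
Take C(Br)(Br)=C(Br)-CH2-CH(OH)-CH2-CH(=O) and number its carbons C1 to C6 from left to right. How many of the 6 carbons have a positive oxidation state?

3

Tallying each carbon's bonds:
C1: 2C, 2Br → 0 + 2 = +2
C2: 3C, 1Br → 0 + 1 = +1
C3: 2C, 2H → 0 − 2 = -2
C4: 2C, 1H, 1O → 0 − 1 + 1 = 0
C5: 2C, 2H → 0 − 2 = -2
C6: 1C, 1H, 2O → 0 − 1 + 2 = +1
3 carbons (C1, C2, C6) meet the condition.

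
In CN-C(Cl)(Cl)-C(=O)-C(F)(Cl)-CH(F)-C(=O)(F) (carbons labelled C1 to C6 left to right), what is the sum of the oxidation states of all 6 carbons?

Tallying each carbon's bonds:
C1: 1C, 3N → 0 + 3 = +3
C2: 2C, 2Cl → 0 + 2 = +2
C3: 2C, 2O → 0 + 2 = +2
C4: 2C, 1F, 1Cl → 0 + 1 + 1 = +2
C5: 2C, 1H, 1F → 0 − 1 + 1 = 0
C6: 1C, 2O, 1F → 0 + 2 + 1 = +3
Sum = +3 + 2 + 2 + 2 + 0 + 3 = +12.

+12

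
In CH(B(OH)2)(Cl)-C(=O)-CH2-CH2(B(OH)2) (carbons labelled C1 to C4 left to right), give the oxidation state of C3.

C3 has one bond to C (0), one bond to C (0), one bond to H (-1), one bond to H (-1).
Oxidation state = 0 + 0 − 1 − 1 = -2.

-2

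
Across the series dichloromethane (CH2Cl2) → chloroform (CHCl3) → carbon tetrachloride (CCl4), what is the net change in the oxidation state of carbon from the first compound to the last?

+4

Carbon oxidation states along the series — dichloromethane: 0, chloroform: +2, carbon tetrachloride: +4.
Net change = +4 − (0) = +4.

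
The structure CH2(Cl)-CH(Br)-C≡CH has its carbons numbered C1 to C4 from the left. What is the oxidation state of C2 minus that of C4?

C2: 2C, 1H, 1Br → 0 − 1 + 1 = 0
C4: 3C, 1H → 0 − 1 = -1
Difference: 0 − (-1) = +1.

+1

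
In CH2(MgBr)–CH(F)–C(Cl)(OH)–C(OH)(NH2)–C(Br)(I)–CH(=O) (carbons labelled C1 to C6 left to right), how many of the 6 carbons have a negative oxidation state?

1

Each bond to a more electronegative atom (O, N, halogen) counts +1, each bond to a less electronegative atom (H, metal, B, Si) counts −1, and each C–C bond counts 0. Tallying each carbon:
C1: 1C, 2H, 1Mg → 0 − 2 − 1 = -3
C2: 2C, 1H, 1F → 0 − 1 + 1 = 0
C3: 2C, 1O, 1Cl → 0 + 1 + 1 = +2
C4: 2C, 1O, 1N → 0 + 1 + 1 = +2
C5: 2C, 1Br, 1I → 0 + 1 + 1 = +2
C6: 1C, 1H, 2O → 0 − 1 + 2 = +1
1 carbon (C1) meets the condition.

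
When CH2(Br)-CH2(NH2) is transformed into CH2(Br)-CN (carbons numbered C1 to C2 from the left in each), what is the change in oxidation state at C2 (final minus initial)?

+4

Before: C2 has 1 bond to C, 2 bonds to H, 1 bond to N → oxidation state -1.
After: C2 has 1 bond to C, 3 bonds to N → oxidation state +3.
Δ = +3 − (-1) = +4, so this is an oxidation at C2.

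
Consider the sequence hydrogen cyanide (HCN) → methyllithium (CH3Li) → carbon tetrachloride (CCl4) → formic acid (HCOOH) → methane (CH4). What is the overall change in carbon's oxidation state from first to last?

-6

Carbon oxidation states along the series — hydrogen cyanide: +2, methyllithium: -4, carbon tetrachloride: +4, formic acid: +2, methane: -4.
Net change = -4 − (+2) = -6.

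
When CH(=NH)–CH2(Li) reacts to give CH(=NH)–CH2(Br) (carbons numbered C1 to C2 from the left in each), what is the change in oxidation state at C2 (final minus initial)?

Before: C2 has 1 bond to C, 2 bonds to H, 1 bond to Li → oxidation state -3.
After: C2 has 1 bond to C, 2 bonds to H, 1 bond to Br → oxidation state -1.
Δ = -1 − (-3) = +2, so this is an oxidation at C2.

+2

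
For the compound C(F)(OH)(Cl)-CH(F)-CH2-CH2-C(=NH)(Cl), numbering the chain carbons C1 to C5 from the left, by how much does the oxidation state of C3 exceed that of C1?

C3: 2C, 2H → 0 − 2 = -2
C1: 1C, 1O, 1F, 1Cl → 0 + 1 + 1 + 1 = +3
Difference: -2 − (+3) = -5.

-5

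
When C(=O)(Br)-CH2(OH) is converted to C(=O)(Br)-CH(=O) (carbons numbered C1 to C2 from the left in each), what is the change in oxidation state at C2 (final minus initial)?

+2

Before: C2 has 1 bond to C, 2 bonds to H, 1 bond to O → oxidation state -1.
After: C2 has 1 bond to C, 1 bond to H, 2 bonds to O → oxidation state +1.
Δ = +1 − (-1) = +2, so this is an oxidation at C2.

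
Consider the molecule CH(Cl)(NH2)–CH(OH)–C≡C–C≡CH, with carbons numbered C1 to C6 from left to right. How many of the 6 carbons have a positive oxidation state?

Count +1 for every bond to an atom more electronegative than carbon and −1 for every bond to one less electronegative; C–C bonds are 0. Tallying each carbon:
C1: 1C, 1H, 1N, 1Cl → 0 − 1 + 1 + 1 = +1
C2: 2C, 1H, 1O → 0 − 1 + 1 = 0
C3: 4C → 0 = 0
C4: 4C → 0 = 0
C5: 4C → 0 = 0
C6: 3C, 1H → 0 − 1 = -1
1 carbon (C1) meets the condition.

1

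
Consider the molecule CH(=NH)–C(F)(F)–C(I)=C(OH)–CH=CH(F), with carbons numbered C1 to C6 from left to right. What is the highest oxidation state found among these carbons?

+2

Tallying each carbon's bonds:
C1: 1C, 1H, 2N → 0 − 1 + 2 = +1
C2: 2C, 2F → 0 + 2 = +2
C3: 3C, 1I → 0 + 1 = +1
C4: 3C, 1O → 0 + 1 = +1
C5: 3C, 1H → 0 − 1 = -1
C6: 2C, 1H, 1F → 0 − 1 + 1 = 0
The highest value is +2.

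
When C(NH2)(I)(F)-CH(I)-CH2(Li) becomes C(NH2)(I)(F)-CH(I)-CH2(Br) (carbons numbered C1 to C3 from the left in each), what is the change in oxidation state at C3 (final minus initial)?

+2

Before: C3 has 1 bond to C, 2 bonds to H, 1 bond to Li → oxidation state -3.
After: C3 has 1 bond to C, 2 bonds to H, 1 bond to Br → oxidation state -1.
Δ = -1 − (-3) = +2, so this is an oxidation at C3.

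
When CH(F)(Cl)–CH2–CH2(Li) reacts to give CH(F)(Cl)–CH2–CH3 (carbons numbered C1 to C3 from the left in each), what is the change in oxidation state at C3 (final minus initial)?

Before: C3 has 1 bond to C, 2 bonds to H, 1 bond to Li → oxidation state -3.
After: C3 has 1 bond to C, 3 bonds to H → oxidation state -3.
Δ = -3 − (-3) = 0, so no net redox change at C3.

0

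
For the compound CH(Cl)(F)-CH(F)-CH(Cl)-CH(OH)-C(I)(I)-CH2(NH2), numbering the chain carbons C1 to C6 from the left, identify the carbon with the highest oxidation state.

C5

Tallying each carbon's bonds:
C1: 1C, 1H, 1F, 1Cl → 0 − 1 + 1 + 1 = +1
C2: 2C, 1H, 1F → 0 − 1 + 1 = 0
C3: 2C, 1H, 1Cl → 0 − 1 + 1 = 0
C4: 2C, 1H, 1O → 0 − 1 + 1 = 0
C5: 2C, 2I → 0 + 2 = +2
C6: 1C, 2H, 1N → 0 − 2 + 1 = -1
The most oxidised carbon is C5 at +2.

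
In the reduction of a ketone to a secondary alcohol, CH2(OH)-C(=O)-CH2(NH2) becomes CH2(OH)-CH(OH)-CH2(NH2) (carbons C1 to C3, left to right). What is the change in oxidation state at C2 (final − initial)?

Before: C2 has 2 bonds to C, 2 bonds to O → oxidation state +2.
After: C2 has 2 bonds to C, 1 bond to H, 1 bond to O → oxidation state 0.
Δ = 0 − (+2) = -2, so this is a reduction at C2.

-2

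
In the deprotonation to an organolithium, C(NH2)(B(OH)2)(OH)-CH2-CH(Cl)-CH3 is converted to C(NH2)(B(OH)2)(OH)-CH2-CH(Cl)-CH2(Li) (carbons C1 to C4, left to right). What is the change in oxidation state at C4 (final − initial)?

Before: C4 has 1 bond to C, 3 bonds to H → oxidation state -3.
After: C4 has 1 bond to C, 2 bonds to H, 1 bond to Li → oxidation state -3.
Δ = -3 − (-3) = 0, so no net redox change at C4.

0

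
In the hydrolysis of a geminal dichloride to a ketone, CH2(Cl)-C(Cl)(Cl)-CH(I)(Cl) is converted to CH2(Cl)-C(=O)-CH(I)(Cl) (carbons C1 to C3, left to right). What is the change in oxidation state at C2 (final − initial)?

0

Before: C2 has 2 bonds to C, 2 bonds to Cl → oxidation state +2.
After: C2 has 2 bonds to C, 2 bonds to O → oxidation state +2.
Δ = +2 − (+2) = 0, so no net redox change at C2.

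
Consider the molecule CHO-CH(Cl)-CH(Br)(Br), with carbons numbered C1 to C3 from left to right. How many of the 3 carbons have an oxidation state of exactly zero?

Count +1 for every bond to an atom more electronegative than carbon and −1 for every bond to one less electronegative; C–C bonds are 0. Tallying each carbon:
C1: 1C, 1H, 2O → 0 − 1 + 2 = +1
C2: 2C, 1H, 1Cl → 0 − 1 + 1 = 0
C3: 1C, 1H, 2Br → 0 − 1 + 2 = +1
1 carbon (C2) meets the condition.

1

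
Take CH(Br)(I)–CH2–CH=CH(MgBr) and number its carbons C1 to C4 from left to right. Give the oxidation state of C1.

Each bond to a more electronegative atom (O, N, halogen) counts +1, each bond to a less electronegative atom (H, metal, B, Si) counts −1, and each C–C bond counts 0.
C1 has one bond to C (0), one bond to Br (+1), one bond to I (+1), one bond to H (-1).
Oxidation state = 0 + 1 + 1 − 1 = +1.

+1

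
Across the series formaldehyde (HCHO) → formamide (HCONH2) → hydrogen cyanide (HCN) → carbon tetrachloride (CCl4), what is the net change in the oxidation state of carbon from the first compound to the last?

Carbon oxidation states along the series — formaldehyde: 0, formamide: +2, hydrogen cyanide: +2, carbon tetrachloride: +4.
Net change = +4 − (0) = +4.

+4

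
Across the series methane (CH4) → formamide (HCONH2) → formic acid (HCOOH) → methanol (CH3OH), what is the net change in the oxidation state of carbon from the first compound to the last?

Carbon oxidation states along the series — methane: -4, formamide: +2, formic acid: +2, methanol: -2.
Net change = -2 − (-4) = +2.

+2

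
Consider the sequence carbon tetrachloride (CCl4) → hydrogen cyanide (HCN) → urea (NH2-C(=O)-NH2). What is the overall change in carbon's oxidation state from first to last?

0

Carbon oxidation states along the series — carbon tetrachloride: +4, hydrogen cyanide: +2, urea: +4.
Net change = +4 − (+4) = 0.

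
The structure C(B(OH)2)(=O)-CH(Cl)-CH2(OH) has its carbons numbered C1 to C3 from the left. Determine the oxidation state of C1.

+1

C1 has one bond to C (0), one bond to B (-1), a double bond to O (2×+1 = +2).
Oxidation state = 0 − 1 + 2 = +1.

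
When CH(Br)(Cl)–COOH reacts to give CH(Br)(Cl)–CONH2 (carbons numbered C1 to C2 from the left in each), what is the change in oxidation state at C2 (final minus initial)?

0

Before: C2 has 1 bond to C, 3 bonds to O → oxidation state +3.
After: C2 has 1 bond to C, 2 bonds to O, 1 bond to N → oxidation state +3.
Δ = +3 − (+3) = 0, so no net redox change at C2.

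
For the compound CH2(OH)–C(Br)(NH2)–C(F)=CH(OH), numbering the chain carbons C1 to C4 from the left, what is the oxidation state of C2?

C2 has one bond to C (0), one bond to C (0), one bond to Br (+1), one bond to N (+1).
Oxidation state = 0 + 0 + 1 + 1 = +2.

+2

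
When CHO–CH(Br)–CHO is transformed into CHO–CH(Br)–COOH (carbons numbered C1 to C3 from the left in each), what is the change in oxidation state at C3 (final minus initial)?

Before: C3 has 1 bond to C, 1 bond to H, 2 bonds to O → oxidation state +1.
After: C3 has 1 bond to C, 3 bonds to O → oxidation state +3.
Δ = +3 − (+1) = +2, so this is an oxidation at C3.

+2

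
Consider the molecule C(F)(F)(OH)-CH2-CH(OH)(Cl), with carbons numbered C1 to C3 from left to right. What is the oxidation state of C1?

+3

Assign +1 per bond to O/N/halogen, −1 per bond to H or an electropositive element, and 0 per bond to carbon.
C1 has one bond to C (0), one bond to F (+1), one bond to F (+1), one bond to O (+1).
Oxidation state = 0 + 1 + 1 + 1 = +3.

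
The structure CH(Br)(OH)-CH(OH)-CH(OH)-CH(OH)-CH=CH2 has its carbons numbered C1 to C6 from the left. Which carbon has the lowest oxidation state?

C6

Assign +1 per bond to O/N/halogen, −1 per bond to H or an electropositive element, and 0 per bond to carbon. Tallying each carbon:
C1: 1C, 1H, 1O, 1Br → 0 − 1 + 1 + 1 = +1
C2: 2C, 1H, 1O → 0 − 1 + 1 = 0
C3: 2C, 1H, 1O → 0 − 1 + 1 = 0
C4: 2C, 1H, 1O → 0 − 1 + 1 = 0
C5: 3C, 1H → 0 − 1 = -1
C6: 2C, 2H → 0 − 2 = -2
The most reduced carbon is C6 at -2.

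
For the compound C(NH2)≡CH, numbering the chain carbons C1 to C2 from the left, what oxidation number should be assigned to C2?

Count +1 for every bond to an atom more electronegative than carbon and −1 for every bond to one less electronegative; C–C bonds are 0.
C2 has a triple bond to C (3×0 = 0), one bond to H (-1).
Oxidation state = 0 − 1 = -1.

-1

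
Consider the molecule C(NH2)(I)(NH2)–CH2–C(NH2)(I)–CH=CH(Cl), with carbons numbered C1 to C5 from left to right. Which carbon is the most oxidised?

Tallying each carbon's bonds:
C1: 1C, 2N, 1I → 0 + 2 + 1 = +3
C2: 2C, 2H → 0 − 2 = -2
C3: 2C, 1N, 1I → 0 + 1 + 1 = +2
C4: 3C, 1H → 0 − 1 = -1
C5: 2C, 1H, 1Cl → 0 − 1 + 1 = 0
The most oxidised carbon is C1 at +3.

C1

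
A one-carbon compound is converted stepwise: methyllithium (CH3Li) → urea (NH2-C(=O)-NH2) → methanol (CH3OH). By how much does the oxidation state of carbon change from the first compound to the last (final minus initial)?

Carbon oxidation states along the series — methyllithium: -4, urea: +4, methanol: -2.
Net change = -2 − (-4) = +2.

+2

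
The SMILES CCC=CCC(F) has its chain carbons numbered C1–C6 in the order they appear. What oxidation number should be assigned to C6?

-1

C6 has one bond to C (0), one bond to H (-1), one bond to H (-1), one bond to F (+1).
Oxidation state = 0 − 1 − 1 + 1 = -1.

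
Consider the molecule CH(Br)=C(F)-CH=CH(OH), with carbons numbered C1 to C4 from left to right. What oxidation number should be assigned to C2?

+1

C2 has a double bond to C (2×0 = 0), one bond to C (0), one bond to F (+1).
Oxidation state = 0 + 0 + 1 = +1.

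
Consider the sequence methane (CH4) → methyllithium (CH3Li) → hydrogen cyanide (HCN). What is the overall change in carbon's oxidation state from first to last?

+6

Carbon oxidation states along the series — methane: -4, methyllithium: -4, hydrogen cyanide: +2.
Net change = +2 − (-4) = +6.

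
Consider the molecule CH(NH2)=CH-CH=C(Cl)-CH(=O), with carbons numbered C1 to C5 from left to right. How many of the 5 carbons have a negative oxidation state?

Assign +1 per bond to O/N/halogen, −1 per bond to H or an electropositive element, and 0 per bond to carbon. Tallying each carbon:
C1: 2C, 1H, 1N → 0 − 1 + 1 = 0
C2: 3C, 1H → 0 − 1 = -1
C3: 3C, 1H → 0 − 1 = -1
C4: 3C, 1Cl → 0 + 1 = +1
C5: 1C, 1H, 2O → 0 − 1 + 2 = +1
2 carbons (C2, C3) meet the condition.

2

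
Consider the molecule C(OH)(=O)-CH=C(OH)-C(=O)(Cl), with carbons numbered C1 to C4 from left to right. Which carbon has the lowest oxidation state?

C2

Tallying each carbon's bonds:
C1: 1C, 3O → 0 + 3 = +3
C2: 3C, 1H → 0 − 1 = -1
C3: 3C, 1O → 0 + 1 = +1
C4: 1C, 2O, 1Cl → 0 + 2 + 1 = +3
The most reduced carbon is C2 at -1.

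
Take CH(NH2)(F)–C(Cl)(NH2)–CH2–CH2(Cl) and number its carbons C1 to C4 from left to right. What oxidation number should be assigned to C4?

C4 has one bond to C (0), one bond to Cl (+1), one bond to H (-1), one bond to H (-1).
Oxidation state = 0 + 1 − 1 − 1 = -1.

-1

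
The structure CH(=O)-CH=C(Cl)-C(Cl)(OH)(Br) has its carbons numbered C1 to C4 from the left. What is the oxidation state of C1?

+1

Count +1 for every bond to an atom more electronegative than carbon and −1 for every bond to one less electronegative; C–C bonds are 0.
C1 has one bond to C (0), one bond to H (-1), a double bond to O (2×+1 = +2).
Oxidation state = 0 − 1 + 2 = +1.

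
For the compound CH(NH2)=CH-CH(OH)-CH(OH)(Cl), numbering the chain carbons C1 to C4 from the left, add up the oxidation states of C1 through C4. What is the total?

0

Count +1 for every bond to an atom more electronegative than carbon and −1 for every bond to one less electronegative; C–C bonds are 0. Tallying each carbon:
C1: 2C, 1H, 1N → 0 − 1 + 1 = 0
C2: 3C, 1H → 0 − 1 = -1
C3: 2C, 1H, 1O → 0 − 1 + 1 = 0
C4: 1C, 1H, 1O, 1Cl → 0 − 1 + 1 + 1 = +1
Sum = 0 − 1 + 0 + 1 = 0.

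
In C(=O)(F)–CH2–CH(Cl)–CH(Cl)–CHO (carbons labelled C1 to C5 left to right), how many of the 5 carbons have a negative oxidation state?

1

Count +1 for every bond to an atom more electronegative than carbon and −1 for every bond to one less electronegative; C–C bonds are 0. Tallying each carbon:
C1: 1C, 2O, 1F → 0 + 2 + 1 = +3
C2: 2C, 2H → 0 − 2 = -2
C3: 2C, 1H, 1Cl → 0 − 1 + 1 = 0
C4: 2C, 1H, 1Cl → 0 − 1 + 1 = 0
C5: 1C, 1H, 2O → 0 − 1 + 2 = +1
1 carbon (C2) meets the condition.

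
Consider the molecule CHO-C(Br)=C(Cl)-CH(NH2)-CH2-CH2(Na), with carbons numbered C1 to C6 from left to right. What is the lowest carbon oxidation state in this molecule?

Count +1 for every bond to an atom more electronegative than carbon and −1 for every bond to one less electronegative; C–C bonds are 0. Tallying each carbon:
C1: 1C, 1H, 2O → 0 − 1 + 2 = +1
C2: 3C, 1Br → 0 + 1 = +1
C3: 3C, 1Cl → 0 + 1 = +1
C4: 2C, 1H, 1N → 0 − 1 + 1 = 0
C5: 2C, 2H → 0 − 2 = -2
C6: 1C, 2H, 1Na → 0 − 2 − 1 = -3
The lowest value is -3.

-3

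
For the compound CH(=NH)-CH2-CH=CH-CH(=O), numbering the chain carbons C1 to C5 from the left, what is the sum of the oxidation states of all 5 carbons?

-2

Each bond to a more electronegative atom (O, N, halogen) counts +1, each bond to a less electronegative atom (H, metal, B, Si) counts −1, and each C–C bond counts 0. Tallying each carbon:
C1: 1C, 1H, 2N → 0 − 1 + 2 = +1
C2: 2C, 2H → 0 − 2 = -2
C3: 3C, 1H → 0 − 1 = -1
C4: 3C, 1H → 0 − 1 = -1
C5: 1C, 1H, 2O → 0 − 1 + 2 = +1
Sum = +1 − 2 − 1 − 1 + 1 = -2.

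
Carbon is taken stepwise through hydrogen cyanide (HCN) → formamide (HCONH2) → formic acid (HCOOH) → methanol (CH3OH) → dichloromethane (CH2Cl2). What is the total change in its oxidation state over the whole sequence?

Carbon oxidation states along the series — hydrogen cyanide: +2, formamide: +2, formic acid: +2, methanol: -2, dichloromethane: 0.
Net change = 0 − (+2) = -2.

-2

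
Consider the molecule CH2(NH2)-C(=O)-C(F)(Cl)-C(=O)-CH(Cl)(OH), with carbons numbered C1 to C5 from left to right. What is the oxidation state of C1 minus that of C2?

-3

C1: 1C, 2H, 1N → 0 − 2 + 1 = -1
C2: 2C, 2O → 0 + 2 = +2
Difference: -1 − (+2) = -3.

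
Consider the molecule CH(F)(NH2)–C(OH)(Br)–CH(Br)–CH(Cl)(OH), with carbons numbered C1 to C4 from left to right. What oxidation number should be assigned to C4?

Count +1 for every bond to an atom more electronegative than carbon and −1 for every bond to one less electronegative; C–C bonds are 0.
C4 has one bond to C (0), one bond to H (-1), one bond to Cl (+1), one bond to O (+1).
Oxidation state = 0 − 1 + 1 + 1 = +1.

+1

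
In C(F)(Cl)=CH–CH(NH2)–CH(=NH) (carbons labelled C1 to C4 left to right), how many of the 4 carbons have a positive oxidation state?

Assign +1 per bond to O/N/halogen, −1 per bond to H or an electropositive element, and 0 per bond to carbon. Tallying each carbon:
C1: 2C, 1F, 1Cl → 0 + 1 + 1 = +2
C2: 3C, 1H → 0 − 1 = -1
C3: 2C, 1H, 1N → 0 − 1 + 1 = 0
C4: 1C, 1H, 2N → 0 − 1 + 2 = +1
2 carbons (C1, C4) meet the condition.

2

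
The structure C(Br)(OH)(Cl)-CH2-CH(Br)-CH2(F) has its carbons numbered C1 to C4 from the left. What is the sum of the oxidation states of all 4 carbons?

0

Tallying each carbon's bonds:
C1: 1C, 1O, 1Cl, 1Br → 0 + 1 + 1 + 1 = +3
C2: 2C, 2H → 0 − 2 = -2
C3: 2C, 1H, 1Br → 0 − 1 + 1 = 0
C4: 1C, 2H, 1F → 0 − 2 + 1 = -1
Sum = +3 − 2 + 0 − 1 = 0.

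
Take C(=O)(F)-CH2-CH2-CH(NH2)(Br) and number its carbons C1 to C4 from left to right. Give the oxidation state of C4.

C4 has one bond to C (0), one bond to N (+1), one bond to H (-1), one bond to Br (+1).
Oxidation state = 0 + 1 − 1 + 1 = +1.

+1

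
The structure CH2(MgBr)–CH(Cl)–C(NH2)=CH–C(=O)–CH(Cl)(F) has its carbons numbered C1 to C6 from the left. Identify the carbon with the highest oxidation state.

C5

Count +1 for every bond to an atom more electronegative than carbon and −1 for every bond to one less electronegative; C–C bonds are 0. Tallying each carbon:
C1: 1C, 2H, 1Mg → 0 − 2 − 1 = -3
C2: 2C, 1H, 1Cl → 0 − 1 + 1 = 0
C3: 3C, 1N → 0 + 1 = +1
C4: 3C, 1H → 0 − 1 = -1
C5: 2C, 2O → 0 + 2 = +2
C6: 1C, 1H, 1F, 1Cl → 0 − 1 + 1 + 1 = +1
The most oxidised carbon is C5 at +2.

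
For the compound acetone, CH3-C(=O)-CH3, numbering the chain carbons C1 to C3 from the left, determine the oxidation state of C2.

+2

Each bond to a more electronegative atom (O, N, halogen) counts +1, each bond to a less electronegative atom (H, metal, B, Si) counts −1, and each C–C bond counts 0.
C2 has a double bond to O (2×+1 = +2), one bond to C (0), one bond to C (0).
Oxidation state = +2 + 0 + 0 = +2.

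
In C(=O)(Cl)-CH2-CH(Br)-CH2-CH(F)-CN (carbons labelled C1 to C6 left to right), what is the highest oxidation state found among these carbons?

Tallying each carbon's bonds:
C1: 1C, 2O, 1Cl → 0 + 2 + 1 = +3
C2: 2C, 2H → 0 − 2 = -2
C3: 2C, 1H, 1Br → 0 − 1 + 1 = 0
C4: 2C, 2H → 0 − 2 = -2
C5: 2C, 1H, 1F → 0 − 1 + 1 = 0
C6: 1C, 3N → 0 + 3 = +3
The highest value is +3.

+3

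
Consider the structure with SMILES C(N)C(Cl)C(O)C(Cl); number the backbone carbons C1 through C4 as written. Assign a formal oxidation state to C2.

0

C2 has one bond to C (0), one bond to C (0), one bond to H (-1), one bond to Cl (+1).
Oxidation state = 0 + 0 − 1 + 1 = 0.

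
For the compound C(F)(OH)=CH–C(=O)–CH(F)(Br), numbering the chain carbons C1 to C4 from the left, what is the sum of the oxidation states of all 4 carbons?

+4

Bonds to more-electronegative neighbours contribute +1 each, bonds to H or metals contribute −1 each, and C–C bonds contribute 0. Tallying each carbon:
C1: 2C, 1O, 1F → 0 + 1 + 1 = +2
C2: 3C, 1H → 0 − 1 = -1
C3: 2C, 2O → 0 + 2 = +2
C4: 1C, 1H, 1F, 1Br → 0 − 1 + 1 + 1 = +1
Sum = +2 − 1 + 2 + 1 = +4.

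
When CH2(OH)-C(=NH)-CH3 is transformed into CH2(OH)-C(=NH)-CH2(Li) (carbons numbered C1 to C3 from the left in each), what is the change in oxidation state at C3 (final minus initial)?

Before: C3 has 1 bond to C, 3 bonds to H → oxidation state -3.
After: C3 has 1 bond to C, 2 bonds to H, 1 bond to Li → oxidation state -3.
Δ = -3 − (-3) = 0, so no net redox change at C3.

0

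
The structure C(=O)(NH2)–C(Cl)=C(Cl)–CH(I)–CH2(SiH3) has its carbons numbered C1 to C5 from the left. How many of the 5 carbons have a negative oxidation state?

Bonds to more-electronegative neighbours contribute +1 each, bonds to H or metals contribute −1 each, and C–C bonds contribute 0. Tallying each carbon:
C1: 1C, 2O, 1N → 0 + 2 + 1 = +3
C2: 3C, 1Cl → 0 + 1 = +1
C3: 3C, 1Cl → 0 + 1 = +1
C4: 2C, 1H, 1I → 0 − 1 + 1 = 0
C5: 1C, 2H, 1Si → 0 − 2 − 1 = -3
1 carbon (C5) meets the condition.

1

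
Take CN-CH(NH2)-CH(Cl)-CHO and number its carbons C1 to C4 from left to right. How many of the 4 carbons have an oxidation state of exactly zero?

Bonds to more-electronegative neighbours contribute +1 each, bonds to H or metals contribute −1 each, and C–C bonds contribute 0. Tallying each carbon:
C1: 1C, 3N → 0 + 3 = +3
C2: 2C, 1H, 1N → 0 − 1 + 1 = 0
C3: 2C, 1H, 1Cl → 0 − 1 + 1 = 0
C4: 1C, 1H, 2O → 0 − 1 + 2 = +1
2 carbons (C2, C3) meet the condition.

2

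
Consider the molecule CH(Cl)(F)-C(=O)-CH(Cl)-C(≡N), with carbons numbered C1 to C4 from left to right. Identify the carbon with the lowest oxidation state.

Count +1 for every bond to an atom more electronegative than carbon and −1 for every bond to one less electronegative; C–C bonds are 0. Tallying each carbon:
C1: 1C, 1H, 1F, 1Cl → 0 − 1 + 1 + 1 = +1
C2: 2C, 2O → 0 + 2 = +2
C3: 2C, 1H, 1Cl → 0 − 1 + 1 = 0
C4: 1C, 3N → 0 + 3 = +3
The most reduced carbon is C3 at 0.

C3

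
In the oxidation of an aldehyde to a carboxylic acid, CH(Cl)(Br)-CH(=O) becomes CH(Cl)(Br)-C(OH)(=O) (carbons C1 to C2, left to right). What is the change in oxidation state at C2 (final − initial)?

Before: C2 has 1 bond to C, 1 bond to H, 2 bonds to O → oxidation state +1.
After: C2 has 1 bond to C, 3 bonds to O → oxidation state +3.
Δ = +3 − (+1) = +2, so this is an oxidation at C2.

+2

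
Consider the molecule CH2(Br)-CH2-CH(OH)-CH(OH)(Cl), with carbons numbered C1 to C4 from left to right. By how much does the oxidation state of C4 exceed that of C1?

C4: 1C, 1H, 1O, 1Cl → 0 − 1 + 1 + 1 = +1
C1: 1C, 2H, 1Br → 0 − 2 + 1 = -1
Difference: +1 − (-1) = +2.

+2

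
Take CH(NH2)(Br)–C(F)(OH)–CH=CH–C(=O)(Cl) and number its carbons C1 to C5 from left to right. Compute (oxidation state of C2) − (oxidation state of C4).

C2: 2C, 1O, 1F → 0 + 1 + 1 = +2
C4: 3C, 1H → 0 − 1 = -1
Difference: +2 − (-1) = +3.

+3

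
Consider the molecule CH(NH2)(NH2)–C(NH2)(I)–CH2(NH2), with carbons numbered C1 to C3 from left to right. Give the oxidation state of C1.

Count +1 for every bond to an atom more electronegative than carbon and −1 for every bond to one less electronegative; C–C bonds are 0.
C1 has one bond to C (0), one bond to H (-1), one bond to N (+1), one bond to N (+1).
Oxidation state = 0 − 1 + 1 + 1 = +1.

+1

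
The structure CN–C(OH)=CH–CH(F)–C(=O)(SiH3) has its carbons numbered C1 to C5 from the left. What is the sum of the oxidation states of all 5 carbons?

Tallying each carbon's bonds:
C1: 1C, 3N → 0 + 3 = +3
C2: 3C, 1O → 0 + 1 = +1
C3: 3C, 1H → 0 − 1 = -1
C4: 2C, 1H, 1F → 0 − 1 + 1 = 0
C5: 1C, 2O, 1Si → 0 + 2 − 1 = +1
Sum = +3 + 1 − 1 + 0 + 1 = +4.

+4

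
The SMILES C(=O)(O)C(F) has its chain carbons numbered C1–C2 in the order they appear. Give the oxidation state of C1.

+3

Count +1 for every bond to an atom more electronegative than carbon and −1 for every bond to one less electronegative; C–C bonds are 0.
C1 has one bond to C (0), a double bond to O (2×+1 = +2), one bond to O (+1).
Oxidation state = 0 + 2 + 1 = +3.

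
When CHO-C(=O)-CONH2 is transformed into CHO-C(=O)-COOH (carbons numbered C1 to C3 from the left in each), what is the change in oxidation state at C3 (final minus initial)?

0

Before: C3 has 1 bond to C, 2 bonds to O, 1 bond to N → oxidation state +3.
After: C3 has 1 bond to C, 3 bonds to O → oxidation state +3.
Δ = +3 − (+3) = 0, so no net redox change at C3.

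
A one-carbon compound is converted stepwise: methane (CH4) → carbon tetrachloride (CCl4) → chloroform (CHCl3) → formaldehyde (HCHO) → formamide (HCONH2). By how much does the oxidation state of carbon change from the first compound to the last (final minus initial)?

+6

Carbon oxidation states along the series — methane: -4, carbon tetrachloride: +4, chloroform: +2, formaldehyde: 0, formamide: +2.
Net change = +2 − (-4) = +6.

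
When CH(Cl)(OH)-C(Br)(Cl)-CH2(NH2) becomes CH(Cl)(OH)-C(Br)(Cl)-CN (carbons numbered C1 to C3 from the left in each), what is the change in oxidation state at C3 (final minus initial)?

Before: C3 has 1 bond to C, 2 bonds to H, 1 bond to N → oxidation state -1.
After: C3 has 1 bond to C, 3 bonds to N → oxidation state +3.
Δ = +3 − (-1) = +4, so this is an oxidation at C3.

+4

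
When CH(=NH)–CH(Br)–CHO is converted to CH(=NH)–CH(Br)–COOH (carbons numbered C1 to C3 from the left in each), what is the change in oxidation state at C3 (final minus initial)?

+2

Before: C3 has 1 bond to C, 1 bond to H, 2 bonds to O → oxidation state +1.
After: C3 has 1 bond to C, 3 bonds to O → oxidation state +3.
Δ = +3 − (+1) = +2, so this is an oxidation at C3.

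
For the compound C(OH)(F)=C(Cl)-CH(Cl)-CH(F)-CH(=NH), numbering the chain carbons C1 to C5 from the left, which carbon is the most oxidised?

C1

Tallying each carbon's bonds:
C1: 2C, 1O, 1F → 0 + 1 + 1 = +2
C2: 3C, 1Cl → 0 + 1 = +1
C3: 2C, 1H, 1Cl → 0 − 1 + 1 = 0
C4: 2C, 1H, 1F → 0 − 1 + 1 = 0
C5: 1C, 1H, 2N → 0 − 1 + 2 = +1
The most oxidised carbon is C1 at +2.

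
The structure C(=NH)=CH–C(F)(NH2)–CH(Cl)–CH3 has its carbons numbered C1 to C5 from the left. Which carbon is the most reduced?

C5

Tallying each carbon's bonds:
C1: 2C, 2N → 0 + 2 = +2
C2: 3C, 1H → 0 − 1 = -1
C3: 2C, 1N, 1F → 0 + 1 + 1 = +2
C4: 2C, 1H, 1Cl → 0 − 1 + 1 = 0
C5: 1C, 3H → 0 − 3 = -3
The most reduced carbon is C5 at -3.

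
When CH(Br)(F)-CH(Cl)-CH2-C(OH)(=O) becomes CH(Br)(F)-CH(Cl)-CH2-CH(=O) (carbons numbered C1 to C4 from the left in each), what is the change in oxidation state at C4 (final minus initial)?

Before: C4 has 1 bond to C, 3 bonds to O → oxidation state +3.
After: C4 has 1 bond to C, 1 bond to H, 2 bonds to O → oxidation state +1.
Δ = +1 − (+3) = -2, so this is a reduction at C4.

-2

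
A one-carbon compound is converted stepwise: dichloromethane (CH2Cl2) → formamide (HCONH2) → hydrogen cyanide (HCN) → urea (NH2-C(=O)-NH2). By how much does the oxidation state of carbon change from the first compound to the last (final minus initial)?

+4

Carbon oxidation states along the series — dichloromethane: 0, formamide: +2, hydrogen cyanide: +2, urea: +4.
Net change = +4 − (0) = +4.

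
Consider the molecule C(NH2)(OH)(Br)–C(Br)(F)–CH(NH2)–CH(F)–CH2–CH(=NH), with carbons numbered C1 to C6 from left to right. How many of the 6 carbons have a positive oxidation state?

Tallying each carbon's bonds:
C1: 1C, 1O, 1N, 1Br → 0 + 1 + 1 + 1 = +3
C2: 2C, 1F, 1Br → 0 + 1 + 1 = +2
C3: 2C, 1H, 1N → 0 − 1 + 1 = 0
C4: 2C, 1H, 1F → 0 − 1 + 1 = 0
C5: 2C, 2H → 0 − 2 = -2
C6: 1C, 1H, 2N → 0 − 1 + 2 = +1
3 carbons (C1, C2, C6) meet the condition.

3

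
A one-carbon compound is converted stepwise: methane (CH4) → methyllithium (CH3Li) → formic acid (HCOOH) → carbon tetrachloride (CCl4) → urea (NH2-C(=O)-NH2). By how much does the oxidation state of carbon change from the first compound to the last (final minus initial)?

+8

Carbon oxidation states along the series — methane: -4, methyllithium: -4, formic acid: +2, carbon tetrachloride: +4, urea: +4.
Net change = +4 − (-4) = +8.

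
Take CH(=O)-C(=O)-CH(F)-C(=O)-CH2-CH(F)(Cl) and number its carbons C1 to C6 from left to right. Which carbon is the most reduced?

Count +1 for every bond to an atom more electronegative than carbon and −1 for every bond to one less electronegative; C–C bonds are 0. Tallying each carbon:
C1: 1C, 1H, 2O → 0 − 1 + 2 = +1
C2: 2C, 2O → 0 + 2 = +2
C3: 2C, 1H, 1F → 0 − 1 + 1 = 0
C4: 2C, 2O → 0 + 2 = +2
C5: 2C, 2H → 0 − 2 = -2
C6: 1C, 1H, 1F, 1Cl → 0 − 1 + 1 + 1 = +1
The most reduced carbon is C5 at -2.

C5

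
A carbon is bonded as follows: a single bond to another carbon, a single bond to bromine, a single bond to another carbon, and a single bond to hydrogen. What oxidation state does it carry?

0

Assign +1 per bond to O/N/halogen, −1 per bond to H or an electropositive element, and 0 per bond to carbon.
The carbon has one bond to C (0), one bond to C (0), one bond to H (-1), one bond to Br (+1).
Oxidation state = 0 + 0 − 1 + 1 = 0.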